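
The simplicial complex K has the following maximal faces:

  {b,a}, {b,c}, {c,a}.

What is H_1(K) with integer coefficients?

H_1 = Z.

We work with the vertex ordering a < b < c. The simplices of K, each written with vertices in increasing order, are:

  0-simplices (3): a, b, c
  1-simplices (3): ab, ac, bc

Hence C_0 ≅ Z^3, C_1 ≅ Z^3.

The boundary map ∂_1: C_1 → C_0 is given by ∂[p,q] = [q] − [p].
The 3×3 boundary matrix has rank 2 and Smith normal form diag(1,1).

From H_k ≅ ker(∂_k) / im(∂_{k+1}) we obtain:

  H_1: rank ker ∂_1 − rank ∂_2 = (3 − 2) − 0 = 1, and there is no ∂_2, so H_1 ≅ Z.

(K is a triangulation of the circle S^1.)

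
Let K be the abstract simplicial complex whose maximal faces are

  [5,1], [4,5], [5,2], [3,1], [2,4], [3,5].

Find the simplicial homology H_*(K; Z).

H_0 ≅ Z,  H_1 ≅ Z^2.

We work with the vertex ordering 1 < 2 < 3 < 4 < 5. The simplices of K, each written with vertices in increasing order, are:

  0-simplices (5): [1], [2], [3], [4], [5]
  1-simplices (6): [1,3], [1,5], [2,4], [2,5], [3,5], [4,5]

so the chain groups are C_0 ≅ Z^5, C_1 ≅ Z^6.

The boundary map ∂_1: C_1 → C_0 is given by ∂[p,q] = [q] − [p].
The 5×6 boundary matrix has rank 4 and Smith normal form diag(1,1,1,1).

Reading off H_k = ker ∂_k / im ∂_{k+1}:

  H_0: rank C_0 − rank ∂_1 = 5 − 4 = 1, and the invariant factors of ∂_1 are all 1, so H_0 ≅ Z.
  H_1: rank ker ∂_1 − rank ∂_2 = (6 − 4) − 0 = 2, and there is no ∂_2, so H_1 ≅ Z^2.

As a check, the Euler characteristic is 5 − 6 = -1, which agrees with 1 − 2 = -1.
(K is a triangulation of a wedge of 2 circles.)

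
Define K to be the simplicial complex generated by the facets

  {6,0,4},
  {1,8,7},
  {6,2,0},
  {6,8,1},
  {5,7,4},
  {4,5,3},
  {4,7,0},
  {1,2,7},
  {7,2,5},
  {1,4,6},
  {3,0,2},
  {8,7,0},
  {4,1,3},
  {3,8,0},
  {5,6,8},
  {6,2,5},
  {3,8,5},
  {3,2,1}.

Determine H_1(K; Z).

H_1 = Z^2.

Order the vertices as 0 < 1 < 2 < 3 < 4 < 5 < 6 < 7 < 8. Listing each simplex with vertices in this order, K has dimension 2 with simplices:

  0-simplices (9): [0], [1], [2], [3], [4], [5], [6], [7], [8]
  1-simplices (27): (27 of them)
  2-simplices (18): [0,2,3], [0,2,6], [0,3,8], [0,4,6], [0,4,7], [0,7,8], [1,2,3], [1,2,7], [1,3,4], [1,4,6], [1,6,8], [1,7,8], [2,5,6], [2,5,7], [3,4,5], [3,5,8], [4,5,7], [5,6,8]

Hence C_0 ≅ Z^9, C_1 ≅ Z^27, C_2 ≅ Z^18.

Boundary ∂_1: C_1 → C_0 sends each edge [p,q] (with p < q) to q − p. For instance
  ∂[4,6] = [6] − [4].
As a 9×27 matrix over Z this has rank 8, with invariant factors (1,1,1,1,1,1,1,1).

The boundary map ∂_2: C_2 → C_1 acts by ∂[p,q,r] = [q,r] − [p,r] + [p,q]. For instance
  ∂[1,3,4] = [3,4] − [1,4] + [1,3],
  ∂[3,4,5] = [4,5] − [3,5] + [3,4].
This gives a 27×18 integer matrix of rank 17; reducing to Smith normal form yields diagonal entries (1,1,1,1,1,1,1,1,1,1,1,1,1,1,1,1,1).

Now H_k = ker ∂_k / im ∂_{k+1}, so:

  H_1: rank ker ∂_1 − rank ∂_2 = (27 − 8) − 17 = 2, and the invariant factors of ∂_2 are all 1, so H_1 ≅ Z^2.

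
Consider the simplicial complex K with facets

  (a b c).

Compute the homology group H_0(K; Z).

Take the total order a < b < c on the vertex set. Then K (dimension 2) consists of the simplices:

  0-simplices (3): a, b, c
  1-simplices (3): ab, ac, bc
  2-simplices (1): abc

Hence C_0 ≅ Z^3, C_1 ≅ Z^3, C_2 ≅ Z^1.

∂_1: C_1 → C_0 maps an edge to its endpoints' difference, ∂[p,q] = q − p.
This gives a 3×3 integer matrix of rank 2; reducing to Smith normal form yields diagonal entries (1,1).

Boundary ∂_2: C_2 → C_1 sends each 2-simplex [p,q,r] to [q,r] − [p,r] + [p,q]. For instance
  ∂abc = bc − ac + ab.
The 3×1 boundary matrix has rank 1 and Smith normal form diag(1).

Reading off H_k = ker ∂_k / im ∂_{k+1}:

  H_0: rank C_0 − rank ∂_1 = 3 − 2 = 1, and the invariant factors of ∂_1 are all 1, so H_0 = Z.

H_0 ≅ Z.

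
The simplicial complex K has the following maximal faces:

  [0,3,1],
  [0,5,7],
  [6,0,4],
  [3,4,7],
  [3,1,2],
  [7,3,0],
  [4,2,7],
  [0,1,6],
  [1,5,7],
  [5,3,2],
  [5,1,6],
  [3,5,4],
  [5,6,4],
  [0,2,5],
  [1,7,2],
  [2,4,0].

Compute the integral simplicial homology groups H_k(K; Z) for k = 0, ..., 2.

Fix the vertex order 0 < 1 < 2 < 3 < 4 < 5 < 6 < 7 and write every simplex with vertices in increasing order. Then dim K = 2 and the simplices of K are:

  0-simplices (8): [0], [1], [2], [3], [4], [5], [6], [7]
  1-simplices (24): (24 of them)
  2-simplices (16): [0,1,3], [0,1,6], [0,2,4], [0,2,5], [0,3,7], [0,4,6], [0,5,7], [1,2,3], [1,2,7], [1,5,6], [1,5,7], [2,3,5], [2,4,7], [3,4,5], [3,4,7], [4,5,6]

Hence C_0 ≅ Z^8, C_1 ≅ Z^24, C_2 ≅ Z^16.

∂_1: C_1 → C_0 is given by ∂[p,q] = [q] − [p]. For instance
  ∂[3,5] = [5] − [3].
As a 8×24 matrix over Z this has rank 7, with invariant factors (1,1,1,1,1,1,1).

The boundary map ∂_2: C_2 → C_1 sends each 2-simplex [p,q,r] to [q,r] − [p,r] + [p,q]. For instance
  ∂[2,4,7] = [4,7] − [2,7] + [2,4],
  ∂[3,4,5] = [4,5] − [3,5] + [3,4].
As a 24×16 matrix over Z this has rank 15, with invariant factors (1,1,1,1,1,1,1,1,1,1,1,1,1,1,1).

Reading off H_k = ker ∂_k / im ∂_{k+1}:

  H_0: rank C_0 − rank ∂_1 = 8 − 7 = 1, and the invariant factors of ∂_1 are all 1, so H_0 = Z.
  H_1: rank ker ∂_1 − rank ∂_2 = (24 − 7) − 15 = 2, and the invariant factors of ∂_2 are all 1, so H_1 = Z^2.
  H_2: rank ker ∂_2 − rank ∂_3 = (16 − 15) − 0 = 1, and there is no ∂_3, so H_2 = Z.

(K is a triangulation of the torus T^2.)

H_0 ≅ Z,  H_1 ≅ Z^2,  H_2 ≅ Z.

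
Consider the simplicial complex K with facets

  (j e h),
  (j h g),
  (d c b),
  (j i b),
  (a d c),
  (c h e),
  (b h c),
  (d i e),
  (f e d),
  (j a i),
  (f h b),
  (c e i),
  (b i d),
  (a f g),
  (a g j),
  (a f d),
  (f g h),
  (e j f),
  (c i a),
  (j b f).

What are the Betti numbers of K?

b_0 = 1, b_1 = 1, b_2 = 0.

We work with the vertex ordering a < b < c < d < e < f < g < h < i < j. The simplices of K, each written with vertices in increasing order, are:

  0-simplices (10): a, b, c, d, e, f, g, h, i, j
  1-simplices (30): ac, ad, af, ag, ai, aj, bc, bd, bf, bh, bi, bj, cd, ce, ch, ci, de, df, di, ef, eh, ei, ej, fg, fh, fj, gh, gj, hj, ij
  2-simplices (20): acd, aci, adf, afg, agj, aij, bcd, bch, bdi, bfh, bfj, bij, ceh, cei, def, dei, efj, ehj, fgh, ghj

so the chain groups are C_0 ≅ Z^10, C_1 ≅ Z^30, C_2 ≅ Z^20.

Boundary ∂_1: C_1 → C_0 maps an edge to its endpoints' difference, ∂[p,q] = q − p.
As a 10×30 matrix over Z this has rank 9, with invariant factors (1,1,1,1,1,1,1,1,1).

∂_2: C_2 → C_1 acts by ∂[p,q,r] = [q,r] − [p,r] + [p,q]. For instance
  ∂ehj = hj − ej + eh,
  ∂fgh = gh − fh + fg.
As a 30×20 matrix over Z this has rank 20, with invariant factors (1,1,1,1,1,1,1,1,1,1,1,1,1,1,1,1,1,1,1,2).

Computing H_k = (kernel of ∂_k) / (image of ∂_{k+1}):

  H_0: rank C_0 − rank ∂_1 = 10 − 9 = 1, and the invariant factors of ∂_1 are all 1, so H_0 = Z.
  H_1: rank ker ∂_1 − rank ∂_2 = (30 − 9) − 20 = 1, and ∂_2 has invariant factor 2 > 1, so H_1 = Z ⊕ Z_2.
  H_2: rank ker ∂_2 − rank ∂_3 = (20 − 20) − 0 = 0, and there is no ∂_3, so H_2 = 0.

Hence the Betti numbers are b_0 = 1, b_1 = 1, b_2 = 0.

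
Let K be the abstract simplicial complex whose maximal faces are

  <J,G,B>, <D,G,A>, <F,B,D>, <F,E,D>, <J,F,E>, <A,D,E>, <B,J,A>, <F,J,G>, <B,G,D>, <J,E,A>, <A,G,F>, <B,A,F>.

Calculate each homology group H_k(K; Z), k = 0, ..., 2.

Take the total order A < B < D < E < F < G < J on the vertex set. Then K (dimension 2) consists of the simplices:

  0-simplices (7): A, B, D, E, F, G, J
  1-simplices (18): AB, AD, AE, AF, AG, AJ, BD, BF, BG, BJ, DE, DF, DG, EF, EJ, FG, FJ, GJ
  2-simplices (12): ABF, ABJ, ADE, ADG, AEJ, AFG, BDF, BDG, BGJ, DEF, EFJ, FGJ

so the chain groups are C_0 ≅ Z^7, C_1 ≅ Z^18, C_2 ≅ Z^12.

∂_1: C_1 → C_0 maps an edge to its endpoints' difference, ∂[p,q] = q − p. For instance
  ∂EF = F − E.
This gives a 7×18 integer matrix of rank 6; reducing to Smith normal form yields diagonal entries (1,1,1,1,1,1).

Boundary ∂_2: C_2 → C_1 maps a triangle to the signed sum of its edges. For instance
  ∂DEF = EF − DF + DE,
  ∂AFG = FG − AG + AF.
This gives a 18×12 integer matrix of rank 12; reducing to Smith normal form yields diagonal entries (1,1,1,1,1,1,1,1,1,1,1,2).

From H_k ≅ ker(∂_k) / im(∂_{k+1}) we obtain:

  H_0: rank C_0 − rank ∂_1 = 7 − 6 = 1, and the invariant factors of ∂_1 are all 1, so H_0 ≅ Z.
  H_1: rank ker ∂_1 − rank ∂_2 = (18 − 6) − 12 = 0, and ∂_2 has invariant factor 2 > 1, so H_1 ≅ Z/2.
  H_2: rank ker ∂_2 − rank ∂_3 = (12 − 12) − 0 = 0, and there is no ∂_3, so H_2 ≅ 0.

H_0 ≅ Z,  H_1 ≅ Z/2,  H_2 = 0.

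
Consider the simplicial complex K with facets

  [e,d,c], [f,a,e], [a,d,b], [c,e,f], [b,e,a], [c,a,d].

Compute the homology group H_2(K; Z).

H_2 = 0.

Order the vertices as a < b < c < d < e < f. Listing each simplex with vertices in this order, K has dimension 2 with simplices:

  0-simplices (6): a, b, c, d, e, f
  1-simplices (12): ab, ac, ad, ae, af, bd, be, cd, ce, cf, de, ef
  2-simplices (6): abd, abe, acd, aef, cde, cef

giving chain groups C_0 ≅ Z^6, C_1 ≅ Z^12, C_2 ≅ Z^6.

The boundary map ∂_1: C_1 → C_0 maps an edge to its endpoints' difference, ∂[p,q] = q − p.
As a 6×12 matrix over Z this has rank 5, with invariant factors (1,1,1,1,1).

The boundary map ∂_2: C_2 → C_1 acts by ∂[p,q,r] = [q,r] − [p,r] + [p,q]. For instance
  ∂cef = ef − cf + ce,
  ∂cde = de − ce + cd.
The 12×6 boundary matrix has rank 6 and Smith normal form diag(1,1,1,1,1,1).

From H_k ≅ ker(∂_k) / im(∂_{k+1}) we obtain:

  H_2: rank ker ∂_2 − rank ∂_3 = (6 − 6) − 0 = 0, and there is no ∂_3, so H_2 ≅ 0.

(K is a triangulation of the cylinder S^1 x I.)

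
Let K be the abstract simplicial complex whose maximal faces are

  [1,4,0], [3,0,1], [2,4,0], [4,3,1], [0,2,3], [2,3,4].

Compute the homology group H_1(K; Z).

H_1 ≅ 0.

Fix the vertex order 0 < 1 < 2 < 3 < 4 and write every simplex with vertices in increasing order. Then dim K = 2 and the simplices of K are:

  0-simplices (5): [0], [1], [2], [3], [4]
  1-simplices (9): [0,1], [0,2], [0,3], [0,4], [1,3], [1,4], [2,3], [2,4], [3,4]
  2-simplices (6): [0,1,3], [0,1,4], [0,2,3], [0,2,4], [1,3,4], [2,3,4]

so the chain groups are C_0 ≅ Z^5, C_1 ≅ Z^9, C_2 ≅ Z^6.

The boundary map ∂_1: C_1 → C_0 sends each edge [p,q] (with p < q) to q − p.
As a 5×9 matrix over Z this has rank 4, with invariant factors (1,1,1,1).

The boundary map ∂_2: C_2 → C_1 acts by ∂[p,q,r] = [q,r] − [p,r] + [p,q]. For instance
  ∂[1,3,4] = [3,4] − [1,4] + [1,3],
  ∂[0,1,4] = [1,4] − [0,4] + [0,1].
As a 9×6 matrix over Z this has rank 5, with invariant factors (1,1,1,1,1).

From H_k ≅ ker(∂_k) / im(∂_{k+1}) we obtain:

  H_1: rank ker ∂_1 − rank ∂_2 = (9 − 4) − 5 = 0, and the invariant factors of ∂_2 are all 1, so H_1 = 0.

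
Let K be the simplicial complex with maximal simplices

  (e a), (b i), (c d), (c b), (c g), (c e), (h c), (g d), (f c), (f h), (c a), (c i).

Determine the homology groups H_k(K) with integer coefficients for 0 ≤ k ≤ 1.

Fix the vertex order a < b < c < d < e < f < g < h < i and write every simplex with vertices in increasing order. Then dim K = 1 and the simplices of K are:

  0-simplices (9): a, b, c, d, e, f, g, h, i
  1-simplices (12): ac, ae, bc, bi, cd, ce, cf, cg, ch, ci, dg, fh

so the chain groups are C_0 ≅ Z^9, C_1 ≅ Z^12.

∂_1: C_1 → C_0 sends each edge [p,q] (with p < q) to q − p. For instance
  ∂fh = h − f.
The 9×12 boundary matrix has rank 8 and Smith normal form diag(1,1,1,1,1,1,1,1).

Now H_k = ker ∂_k / im ∂_{k+1}, so:

  H_0: rank C_0 − rank ∂_1 = 9 − 8 = 1, and the invariant factors of ∂_1 are all 1, so H_0 = Z.
  H_1: rank ker ∂_1 − rank ∂_2 = (12 − 8) − 0 = 4, and there is no ∂_2, so H_1 = Z^4.

(K is a triangulation of a wedge of 4 circles.)

H_0 ≅ Z,  H_1 ≅ Z^4.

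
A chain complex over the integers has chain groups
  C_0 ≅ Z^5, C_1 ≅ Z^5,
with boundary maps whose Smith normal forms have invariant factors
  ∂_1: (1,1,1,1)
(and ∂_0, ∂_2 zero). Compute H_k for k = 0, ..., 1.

H_0: b_0 = 5 − 0 − 4 = 1; torsion from ∂_1 factors > 1: none. So H_0 ≅ Z.
H_1: b_1 = 5 − 4 − 0 = 1; torsion from ∂_2 factors > 1: none. So H_1 ≅ Z.

H_0 ≅ Z,  H_1 ≅ Z.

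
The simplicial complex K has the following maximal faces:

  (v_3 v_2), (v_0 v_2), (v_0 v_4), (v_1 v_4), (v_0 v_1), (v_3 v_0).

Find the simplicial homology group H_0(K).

Take the total order v_0 < v_1 < v_2 < v_3 < v_4 on the vertex set. Then K (dimension 1) consists of the simplices:

  0-simplices (5): [v_0], [v_1], [v_2], [v_3], [v_4]
  1-simplices (6): [v_0,v_1], [v_0,v_2], [v_0,v_3], [v_0,v_4], [v_1,v_4], [v_2,v_3]

Hence C_0 ≅ Z^5, C_1 ≅ Z^6.

∂_1: C_1 → C_0 sends each edge [p,q] (with p < q) to q − p.
This gives a 5×6 integer matrix of rank 4; reducing to Smith normal form yields diagonal entries (1,1,1,1).

Computing H_k = (kernel of ∂_k) / (image of ∂_{k+1}):

  H_0: rank C_0 − rank ∂_1 = 5 − 4 = 1, and the invariant factors of ∂_1 are all 1, so H_0 = Z.

H_0 ≅ Z.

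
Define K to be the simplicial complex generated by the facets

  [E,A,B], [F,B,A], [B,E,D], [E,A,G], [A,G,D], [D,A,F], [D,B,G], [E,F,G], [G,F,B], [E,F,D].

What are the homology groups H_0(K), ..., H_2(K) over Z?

H_0 = Z,  H_1 = Z_2,  H_2 = 0.

Fix the vertex order A < B < D < E < F < G and write every simplex with vertices in increasing order. Then dim K = 2 and the simplices of K are:

  0-simplices (6): A, B, D, E, F, G
  1-simplices (15): AB, AD, AE, AF, AG, BD, BE, BF, BG, DE, DF, DG, EF, EG, FG
  2-simplices (10): ABE, ABF, ADF, ADG, AEG, BDE, BDG, BFG, DEF, EFG

Hence C_0 ≅ Z^6, C_1 ≅ Z^15, C_2 ≅ Z^10.

Boundary ∂_1: C_1 → C_0 sends each edge [p,q] (with p < q) to q − p. For instance
  ∂AG = G − A.
The resulting 6×15 matrix has rank 5, and its Smith normal form has invariant factors (1,1,1,1,1).

Boundary ∂_2: C_2 → C_1 acts by ∂[p,q,r] = [q,r] − [p,r] + [p,q]. For instance
  ∂EFG = FG − EG + EF,
  ∂BFG = FG − BG + BF.
This gives a 15×10 integer matrix of rank 10; reducing to Smith normal form yields diagonal entries (1,1,1,1,1,1,1,1,1,2).

Reading off H_k = ker ∂_k / im ∂_{k+1}:

  H_0: rank C_0 − rank ∂_1 = 6 − 5 = 1, and the invariant factors of ∂_1 are all 1, so H_0 ≅ Z.
  H_1: rank ker ∂_1 − rank ∂_2 = (15 − 5) − 10 = 0, and ∂_2 has invariant factor 2 > 1, so H_1 ≅ Z_2.
  H_2: rank ker ∂_2 − rank ∂_3 = (10 − 10) − 0 = 0, and there is no ∂_3, so H_2 ≅ 0.

(K is a triangulation of the real projective plane RP^2.)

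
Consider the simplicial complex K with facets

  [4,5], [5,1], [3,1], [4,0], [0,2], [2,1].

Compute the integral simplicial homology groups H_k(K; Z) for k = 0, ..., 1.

H_0 = Z,  H_1 = Z.

Take the total order 0 < 1 < 2 < 3 < 4 < 5 on the vertex set. Then K (dimension 1) consists of the simplices:

  0-simplices (6): [0], [1], [2], [3], [4], [5]
  1-simplices (6): [0,2], [0,4], [1,2], [1,3], [1,5], [4,5]

so the chain groups are C_0 ≅ Z^6, C_1 ≅ Z^6.

The boundary map ∂_1: C_1 → C_0 maps an edge to its endpoints' difference, ∂[p,q] = q − p. For instance
  ∂[0,2] = [2] − [0].
This gives a 6×6 integer matrix of rank 5; reducing to Smith normal form yields diagonal entries (1,1,1,1,1).

Now H_k = ker ∂_k / im ∂_{k+1}, so:

  H_0: rank C_0 − rank ∂_1 = 6 − 5 = 1, and the invariant factors of ∂_1 are all 1, so H_0 = Z.
  H_1: rank ker ∂_1 − rank ∂_2 = (6 − 5) − 0 = 1, and there is no ∂_2, so H_1 = Z.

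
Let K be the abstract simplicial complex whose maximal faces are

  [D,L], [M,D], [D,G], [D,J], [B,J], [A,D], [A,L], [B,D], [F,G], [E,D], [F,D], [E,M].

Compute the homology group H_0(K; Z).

Take the total order A < B < D < E < F < G < J < L < M on the vertex set. Then K (dimension 1) consists of the simplices:

  0-simplices (9): A, B, D, E, F, G, J, L, M
  1-simplices (12): AD, AL, BD, BJ, DE, DF, DG, DJ, DL, DM, EM, FG

giving chain groups C_0 ≅ Z^9, C_1 ≅ Z^12.

Boundary ∂_1: C_1 → C_0 is given by ∂[p,q] = [q] − [p]. For instance
  ∂EM = M − E.
The resulting 9×12 matrix has rank 8, and its Smith normal form has invariant factors (1,1,1,1,1,1,1,1).

Now H_k = ker ∂_k / im ∂_{k+1}, so:

  H_0: rank C_0 − rank ∂_1 = 9 − 8 = 1, and the invariant factors of ∂_1 are all 1, so H_0 = Z.

H_0 = Z.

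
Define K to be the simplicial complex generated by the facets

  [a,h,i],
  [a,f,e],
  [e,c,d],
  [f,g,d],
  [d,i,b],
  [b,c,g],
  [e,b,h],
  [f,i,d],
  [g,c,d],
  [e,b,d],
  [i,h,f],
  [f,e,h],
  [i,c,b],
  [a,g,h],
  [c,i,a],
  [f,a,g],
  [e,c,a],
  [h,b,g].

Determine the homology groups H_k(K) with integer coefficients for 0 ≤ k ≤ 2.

Fix the vertex order a < b < c < d < e < f < g < h < i and write every simplex with vertices in increasing order. Then dim K = 2 and the simplices of K are:

  0-simplices (9): a, b, c, d, e, f, g, h, i
  1-simplices (27): ac, ae, af, ag, ah, ai, bc, bd, be, bg, bh, bi, cd, ce, cg, ci, de, df, dg, di, ef, eh, fg, fh, fi, gh, hi
  2-simplices (18): ace, aci, aef, afg, agh, ahi, bcg, bci, bde, bdi, beh, bgh, cde, cdg, dfg, dfi, efh, fhi

Hence C_0 ≅ Z^9, C_1 ≅ Z^27, C_2 ≅ Z^18.

The boundary map ∂_1: C_1 → C_0 maps an edge to its endpoints' difference, ∂[p,q] = q − p. For instance
  ∂bi = i − b.
The resulting 9×27 matrix has rank 8, and its Smith normal form has invariant factors (1,1,1,1,1,1,1,1).

Boundary ∂_2: C_2 → C_1 acts by ∂[p,q,r] = [q,r] − [p,r] + [p,q]. For instance
  ∂afg = fg − ag + af,
  ∂agh = gh − ah + ag.
As a 27×18 matrix over Z this has rank 18, with invariant factors (1,1,1,1,1,1,1,1,1,1,1,1,1,1,1,1,1,2).

Now H_k = ker ∂_k / im ∂_{k+1}, so:

  H_0: rank C_0 − rank ∂_1 = 9 − 8 = 1, and the invariant factors of ∂_1 are all 1, so H_0 = Z.
  H_1: rank ker ∂_1 − rank ∂_2 = (27 − 8) − 18 = 1, and ∂_2 has invariant factor 2 > 1, so H_1 = Z ⊕ Z_2.
  H_2: rank ker ∂_2 − rank ∂_3 = (18 − 18) − 0 = 0, and there is no ∂_3, so H_2 = 0.

As a check, the Euler characteristic is 9 − 27 + 18 = 0, which agrees with 1 − 1 + 0 = 0.

H_0 = Z,  H_1 = Z ⊕ Z_2,  H_2 = 0.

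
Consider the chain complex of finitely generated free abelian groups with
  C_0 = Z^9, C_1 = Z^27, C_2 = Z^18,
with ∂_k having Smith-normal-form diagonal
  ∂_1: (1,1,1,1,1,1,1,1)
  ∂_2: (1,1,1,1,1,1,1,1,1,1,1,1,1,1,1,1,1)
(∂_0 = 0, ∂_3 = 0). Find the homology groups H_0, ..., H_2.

H_0 ≅ Z,  H_1 ≅ Z^2,  H_2 ≅ Z.

H_0: b_0 = 9 − 0 − 8 = 1; torsion from ∂_1 factors > 1: none. So H_0 ≅ Z.
H_1: b_1 = 27 − 8 − 17 = 2; torsion from ∂_2 factors > 1: none. So H_1 ≅ Z^2.
H_2: b_2 = 18 − 17 − 0 = 1; torsion from ∂_3 factors > 1: none. So H_2 ≅ Z.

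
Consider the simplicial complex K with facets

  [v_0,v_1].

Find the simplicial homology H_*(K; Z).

H_0 = Z,  H_1 = 0.

K has 2 vertices, 1 edge.
rank ∂_0 = 0, rank ∂_1 = 1 ⇒ b_0 = 2 − 0 − 1 = 1; all invariant factors of ∂_1 are 1 so no torsion. So H_0 = Z.
rank ∂_1 = 1, rank ∂_2 = 0 ⇒ b_1 = 1 − 1 − 0 = 0. So H_1 = 0.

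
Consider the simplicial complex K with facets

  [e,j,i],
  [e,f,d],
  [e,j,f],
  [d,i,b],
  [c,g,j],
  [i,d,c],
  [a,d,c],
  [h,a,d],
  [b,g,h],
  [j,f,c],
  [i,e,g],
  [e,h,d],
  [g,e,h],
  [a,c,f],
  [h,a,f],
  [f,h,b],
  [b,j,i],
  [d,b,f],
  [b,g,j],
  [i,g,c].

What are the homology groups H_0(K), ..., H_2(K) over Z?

Take the total order a < b < c < d < e < f < g < h < i < j on the vertex set. Then K (dimension 2) consists of the simplices:

  0-simplices (10): a, b, c, d, e, f, g, h, i, j
  1-simplices (30): ac, ad, af, ah, bd, bf, bg, bh, bi, bj, cd, cf, cg, ci, cj, de, df, dh, di, ef, eg, eh, ei, ej, fh, fj, gh, gi, gj, ij
  2-simplices (20): acd, acf, adh, afh, bdf, bdi, bfh, bgh, bgj, bij, cdi, cfj, cgi, cgj, def, deh, efj, egh, egi, eij

giving chain groups C_0 ≅ Z^10, C_1 ≅ Z^30, C_2 ≅ Z^20.

∂_1: C_1 → C_0 sends each edge [p,q] (with p < q) to q − p. For instance
  ∂ef = f − e.
The 10×30 boundary matrix has rank 9 and Smith normal form diag(1,1,1,1,1,1,1,1,1).

The boundary map ∂_2: C_2 → C_1 acts by ∂[p,q,r] = [q,r] − [p,r] + [p,q]. For instance
  ∂cgi = gi − ci + cg,
  ∂afh = fh − ah + af.
As a 30×20 matrix over Z this has rank 20, with invariant factors (1,1,1,1,1,1,1,1,1,1,1,1,1,1,1,1,1,1,1,2).

Computing H_k = (kernel of ∂_k) / (image of ∂_{k+1}):

  H_0: rank C_0 − rank ∂_1 = 10 − 9 = 1, and the invariant factors of ∂_1 are all 1, so H_0 = Z.
  H_1: rank ker ∂_1 − rank ∂_2 = (30 − 9) − 20 = 1, and ∂_2 has invariant factor 2 > 1, so H_1 = Z ⊕ Z/2.
  H_2: rank ker ∂_2 − rank ∂_3 = (20 − 20) − 0 = 0, and there is no ∂_3, so H_2 = 0.

H_0 ≅ Z,  H_1 ≅ Z ⊕ Z/2,  H_2 = 0.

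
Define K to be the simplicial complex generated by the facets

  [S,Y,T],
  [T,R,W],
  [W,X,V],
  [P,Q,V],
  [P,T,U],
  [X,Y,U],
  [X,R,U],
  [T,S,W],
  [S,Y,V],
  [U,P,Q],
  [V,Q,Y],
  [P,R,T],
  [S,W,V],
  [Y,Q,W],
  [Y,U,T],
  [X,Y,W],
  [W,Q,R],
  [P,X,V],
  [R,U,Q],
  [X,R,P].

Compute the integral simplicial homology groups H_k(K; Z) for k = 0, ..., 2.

Take the total order P < Q < R < S < T < U < V < W < X < Y on the vertex set. Then K (dimension 2) consists of the simplices:

  0-simplices (10): P, Q, R, S, T, U, V, W, X, Y
  1-simplices (30): PQ, PR, PT, PU, PV, PX, QR, QU, QV, QW, QY, RT, RU, RW, RX, ST, SV, SW, SY, TU, TW, TY, UX, UY, VW, VX, VY, WX, WY, XY
  2-simplices (20): PQU, PQV, PRT, PRX, PTU, PVX, QRU, QRW, QVY, QWY, RTW, RUX, STW, STY, SVW, SVY, TUY, UXY, VWX, WXY

Hence C_0 ≅ Z^10, C_1 ≅ Z^30, C_2 ≅ Z^20.

∂_1: C_1 → C_0 is given by ∂[p,q] = [q] − [p].
The resulting 10×30 matrix has rank 9, and its Smith normal form has invariant factors (1,1,1,1,1,1,1,1,1).

∂_2: C_2 → C_1 maps a triangle to the signed sum of its edges. For instance
  ∂PRT = RT − PT + PR,
  ∂TUY = UY − TY + TU.
This gives a 30×20 integer matrix of rank 20; reducing to Smith normal form yields diagonal entries (1,1,1,1,1,1,1,1,1,1,1,1,1,1,1,1,1,1,1,2).

From H_k ≅ ker(∂_k) / im(∂_{k+1}) we obtain:

  H_0: rank C_0 − rank ∂_1 = 10 − 9 = 1, and the invariant factors of ∂_1 are all 1, so H_0 = Z.
  H_1: rank ker ∂_1 − rank ∂_2 = (30 − 9) − 20 = 1, and ∂_2 has invariant factor 2 > 1, so H_1 = Z × Z/2.
  H_2: rank ker ∂_2 − rank ∂_3 = (20 − 20) − 0 = 0, and there is no ∂_3, so H_2 = 0.

H_0 ≅ Z,  H_1 ≅ Z × Z/2,  H_2 = 0.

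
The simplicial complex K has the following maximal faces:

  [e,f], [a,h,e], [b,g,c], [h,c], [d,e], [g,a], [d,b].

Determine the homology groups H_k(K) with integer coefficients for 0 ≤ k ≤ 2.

Order the vertices as a < b < c < d < e < f < g < h. Listing each simplex with vertices in this order, K has dimension 2 with simplices:

  0-simplices (8): a, b, c, d, e, f, g, h
  1-simplices (11): ae, ag, ah, bc, bd, bg, cg, ch, de, ef, eh
  2-simplices (2): aeh, bcg

giving chain groups C_0 ≅ Z^8, C_1 ≅ Z^11, C_2 ≅ Z^2.

Boundary ∂_1: C_1 → C_0 sends each edge [p,q] (with p < q) to q − p. For instance
  ∂ch = h − c.
The resulting 8×11 matrix has rank 7, and its Smith normal form has invariant factors (1,1,1,1,1,1,1).

The boundary map ∂_2: C_2 → C_1 maps a triangle to the signed sum of its edges. For instance
  ∂aeh = eh − ah + ae,
  ∂bcg = cg − bg + bc.
The 11×2 boundary matrix has rank 2 and Smith normal form diag(1,1).

Reading off H_k = ker ∂_k / im ∂_{k+1}:

  H_0: rank C_0 − rank ∂_1 = 8 − 7 = 1, and the invariant factors of ∂_1 are all 1, so H_0 ≅ Z.
  H_1: rank ker ∂_1 − rank ∂_2 = (11 − 7) − 2 = 2, and the invariant factors of ∂_2 are all 1, so H_1 ≅ Z^2.
  H_2: rank ker ∂_2 − rank ∂_3 = (2 − 2) − 0 = 0, and there is no ∂_3, so H_2 ≅ 0.

H_0 ≅ Z,  H_1 ≅ Z^2,  H_2 = 0.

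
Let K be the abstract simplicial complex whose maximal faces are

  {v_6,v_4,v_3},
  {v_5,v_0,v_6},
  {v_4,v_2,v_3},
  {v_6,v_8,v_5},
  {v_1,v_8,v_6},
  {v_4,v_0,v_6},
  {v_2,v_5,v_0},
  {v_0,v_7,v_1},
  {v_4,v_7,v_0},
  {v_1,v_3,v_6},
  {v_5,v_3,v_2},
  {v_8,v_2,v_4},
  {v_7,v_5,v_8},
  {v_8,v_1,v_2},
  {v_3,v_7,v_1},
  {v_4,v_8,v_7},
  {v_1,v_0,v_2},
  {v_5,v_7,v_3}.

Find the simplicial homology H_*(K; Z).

Fix the vertex order v_0 < v_1 < v_2 < v_3 < v_4 < v_5 < v_6 < v_7 < v_8 and write every simplex with vertices in increasing order. Then dim K = 2 and the simplices of K are:

  0-simplices (9): [v_0], [v_1], [v_2], [v_3], [v_4], [v_5], [v_6], [v_7], [v_8]
  1-simplices (27): (27 of them)
  2-simplices (18): (18 of them)

Hence C_0 ≅ Z^9, C_1 ≅ Z^27, C_2 ≅ Z^18.

∂_1: C_1 → C_0 maps an edge to its endpoints' difference, ∂[p,q] = q − p.
As a 9×27 matrix over Z this has rank 8, with invariant factors (1,1,1,1,1,1,1,1).

The boundary map ∂_2: C_2 → C_1 acts by ∂[p,q,r] = [q,r] − [p,r] + [p,q]. For instance
  ∂[v_1,v_6,v_8] = [v_6,v_8] − [v_1,v_8] + [v_1,v_6],
  ∂[v_0,v_1,v_7] = [v_1,v_7] − [v_0,v_7] + [v_0,v_1].
The resulting 27×18 matrix has rank 17, and its Smith normal form has invariant factors (1,1,1,1,1,1,1,1,1,1,1,1,1,1,1,1,1).

Computing H_k = (kernel of ∂_k) / (image of ∂_{k+1}):

  H_0: rank C_0 − rank ∂_1 = 9 − 8 = 1, and the invariant factors of ∂_1 are all 1, so H_0 ≅ Z.
  H_1: rank ker ∂_1 − rank ∂_2 = (27 − 8) − 17 = 2, and the invariant factors of ∂_2 are all 1, so H_1 ≅ Z^2.
  H_2: rank ker ∂_2 − rank ∂_3 = (18 − 17) − 0 = 1, and there is no ∂_3, so H_2 ≅ Z.

H_0 ≅ Z,  H_1 ≅ Z^2,  H_2 ≅ Z.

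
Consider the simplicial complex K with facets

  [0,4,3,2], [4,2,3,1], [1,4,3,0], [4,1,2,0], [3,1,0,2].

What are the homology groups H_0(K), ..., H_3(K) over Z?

Fix the vertex order 0 < 1 < 2 < 3 < 4 and write every simplex with vertices in increasing order. Then dim K = 3 and the simplices of K are:

  0-simplices (5): [0], [1], [2], [3], [4]
  1-simplices (10): [0,1], [0,2], [0,3], [0,4], [1,2], [1,3], [1,4], [2,3], [2,4], [3,4]
  2-simplices (10): [0,1,2], [0,1,3], [0,1,4], [0,2,3], [0,2,4], [0,3,4], [1,2,3], [1,2,4], [1,3,4], [2,3,4]
  3-simplices (5): [0,1,2,3], [0,1,2,4], [0,1,3,4], [0,2,3,4], [1,2,3,4]

so the chain groups are C_0 ≅ Z^5, C_1 ≅ Z^10, C_2 ≅ Z^10, C_3 ≅ Z^5.

∂_1: C_1 → C_0 sends each edge [p,q] (with p < q) to q − p. For instance
  ∂[1,4] = [4] − [1].
This gives a 5×10 integer matrix of rank 4; reducing to Smith normal form yields diagonal entries (1,1,1,1).

Boundary ∂_2: C_2 → C_1 acts by ∂[p,q,r] = [q,r] − [p,r] + [p,q]. For instance
  ∂[0,3,4] = [3,4] − [0,4] + [0,3],
  ∂[1,2,4] = [2,4] − [1,4] + [1,2].
The 10×10 boundary matrix has rank 6 and Smith normal form diag(1,1,1,1,1,1).

∂_3: C_3 → C_2 sends each 3-simplex σ to the alternating sum Σ_i (−1)^i (σ with its i-th vertex removed). For instance
  ∂[0,1,2,3] = [1,2,3] − [0,2,3] + [0,1,3] − [0,1,2],
  ∂[1,2,3,4] = [2,3,4] − [1,3,4] + [1,2,4] − [1,2,3].
The resulting 10×5 matrix has rank 4, and its Smith normal form has invariant factors (1,1,1,1).

From H_k ≅ ker(∂_k) / im(∂_{k+1}) we obtain:

  H_0: rank C_0 − rank ∂_1 = 5 − 4 = 1, and the invariant factors of ∂_1 are all 1, so H_0 = Z.
  H_1: rank ker ∂_1 − rank ∂_2 = (10 − 4) − 6 = 0, and the invariant factors of ∂_2 are all 1, so H_1 = 0.
  H_2: rank ker ∂_2 − rank ∂_3 = (10 − 6) − 4 = 0, and the invariant factors of ∂_3 are all 1, so H_2 = 0.
  H_3: rank ker ∂_3 − rank ∂_4 = (5 − 4) − 0 = 1, and there is no ∂_4, so H_3 = Z.

As a check, the Euler characteristic is 5 − 10 + 10 − 5 = 0, which agrees with 1 − 0 + 0 − 1 = 0.
(K is a triangulation of the 3-sphere S^3.)

H_0 ≅ Z,  H_1 = 0,  H_2 = 0,  H_3 ≅ Z.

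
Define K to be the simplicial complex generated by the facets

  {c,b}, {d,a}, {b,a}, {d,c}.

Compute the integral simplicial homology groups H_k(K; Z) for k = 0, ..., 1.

H_0 ≅ Z,  H_1 ≅ Z.

Order the vertices as a < b < c < d. Listing each simplex with vertices in this order, K has dimension 1 with simplices:

  0-simplices (4): a, b, c, d
  1-simplices (4): ab, ad, bc, cd

Hence C_0 ≅ Z^4, C_1 ≅ Z^4.

Boundary ∂_1: C_1 → C_0 is given by ∂[p,q] = [q] − [p].
As a 4×4 matrix over Z this has rank 3, with invariant factors (1,1,1).

From H_k ≅ ker(∂_k) / im(∂_{k+1}) we obtain:

  H_0: rank C_0 − rank ∂_1 = 4 − 3 = 1, and the invariant factors of ∂_1 are all 1, so H_0 ≅ Z.
  H_1: rank ker ∂_1 − rank ∂_2 = (4 − 3) − 0 = 1, and there is no ∂_2, so H_1 ≅ Z.

As a check, the Euler characteristic is 4 − 4 = 0, which agrees with 1 − 1 = 0.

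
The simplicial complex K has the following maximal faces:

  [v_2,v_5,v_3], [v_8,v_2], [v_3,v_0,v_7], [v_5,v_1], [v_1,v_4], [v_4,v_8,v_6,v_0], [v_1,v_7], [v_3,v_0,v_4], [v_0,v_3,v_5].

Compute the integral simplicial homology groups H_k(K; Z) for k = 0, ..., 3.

Fix the vertex order v_0 < v_1 < v_2 < v_3 < v_4 < v_5 < v_6 < v_7 < v_8 and write every simplex with vertices in increasing order. Then dim K = 3 and the simplices of K are:

  0-simplices (9): [v_0], [v_1], [v_2], [v_3], [v_4], [v_5], [v_6], [v_7], [v_8]
  1-simplices (18): (18 of them)
  2-simplices (8): [v_0,v_3,v_4], [v_0,v_3,v_5], [v_0,v_3,v_7], [v_0,v_4,v_6], [v_0,v_4,v_8], [v_0,v_6,v_8], [v_2,v_3,v_5], [v_4,v_6,v_8]
  3-simplices (1): [v_0,v_4,v_6,v_8]

Hence C_0 ≅ Z^9, C_1 ≅ Z^18, C_2 ≅ Z^8, C_3 ≅ Z^1.

Boundary ∂_1: C_1 → C_0 is given by ∂[p,q] = [q] − [p].
As a 9×18 matrix over Z this has rank 8, with invariant factors (1,1,1,1,1,1,1,1).

∂_2: C_2 → C_1 sends each 2-simplex [p,q,r] to [q,r] − [p,r] + [p,q]. For instance
  ∂[v_0,v_4,v_8] = [v_4,v_8] − [v_0,v_8] + [v_0,v_4],
  ∂[v_0,v_3,v_5] = [v_3,v_5] − [v_0,v_5] + [v_0,v_3].
The 18×8 boundary matrix has rank 7 and Smith normal form diag(1,1,1,1,1,1,1).

The boundary map ∂_3: C_3 → C_2 sends each 3-simplex σ to the alternating sum Σ_i (−1)^i (σ with its i-th vertex removed). For instance
  ∂[v_0,v_4,v_6,v_8] = [v_4,v_6,v_8] − [v_0,v_6,v_8] + [v_0,v_4,v_8] − [v_0,v_4,v_6].
This gives a 8×1 integer matrix of rank 1; reducing to Smith normal form yields diagonal entries (1).

Reading off H_k = ker ∂_k / im ∂_{k+1}:

  H_0: rank C_0 − rank ∂_1 = 9 − 8 = 1, and the invariant factors of ∂_1 are all 1, so H_0 = Z.
  H_1: rank ker ∂_1 − rank ∂_2 = (18 − 8) − 7 = 3, and the invariant factors of ∂_2 are all 1, so H_1 = Z^3.
  H_2: rank ker ∂_2 − rank ∂_3 = (8 − 7) − 1 = 0, and the invariant factors of ∂_3 are all 1, so H_2 = 0.
  H_3: rank ker ∂_3 − rank ∂_4 = (1 − 1) − 0 = 0, and there is no ∂_4, so H_3 = 0.

H_0 ≅ Z,  H_1 ≅ Z^3,  H_2 = 0,  H_3 = 0.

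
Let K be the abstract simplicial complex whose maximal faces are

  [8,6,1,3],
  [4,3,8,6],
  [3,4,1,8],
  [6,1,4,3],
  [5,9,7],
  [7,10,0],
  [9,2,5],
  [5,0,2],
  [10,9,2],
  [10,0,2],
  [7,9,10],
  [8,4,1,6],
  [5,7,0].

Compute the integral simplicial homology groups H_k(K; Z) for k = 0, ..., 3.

Order the vertices as 0 < 1 < 2 < 3 < 4 < 5 < 6 < 7 < 8 < 9 < 10. Listing each simplex with vertices in this order, K has dimension 3 with simplices:

  0-simplices (11): [0], [1], [2], [3], [4], [5], [6], [7], [8], [9], [10]
  1-simplices (22): [0,2], [0,5], [0,7], [0,10], [1,3], [1,4], [1,6], [1,8], [2,5], [2,9], [2,10], [3,4], [3,6], [3,8], [4,6], [4,8], [5,7], [5,9], [6,8], [7,9], [7,10], [9,10]
  2-simplices (18): (18 of them)
  3-simplices (5): [1,3,4,6], [1,3,4,8], [1,3,6,8], [1,4,6,8], [3,4,6,8]

so the chain groups are C_0 ≅ Z^11, C_1 ≅ Z^22, C_2 ≅ Z^18, C_3 ≅ Z^5.

Boundary ∂_1: C_1 → C_0 is given by ∂[p,q] = [q] − [p]. For instance
  ∂[3,6] = [6] − [3].
As a 11×22 matrix over Z this has rank 9, with invariant factors (1,1,1,1,1,1,1,1,1).

∂_2: C_2 → C_1 sends each 2-simplex [p,q,r] to [q,r] − [p,r] + [p,q]. For instance
  ∂[3,4,8] = [4,8] − [3,8] + [3,4],
  ∂[5,7,9] = [7,9] − [5,9] + [5,7].
The resulting 22×18 matrix has rank 13, and its Smith normal form has invariant factors (1,1,1,1,1,1,1,1,1,1,1,1,1).

The boundary map ∂_3: C_3 → C_2 sends each 3-simplex σ to the alternating sum Σ_i (−1)^i (σ with its i-th vertex removed). For instance
  ∂[1,3,6,8] = [3,6,8] − [1,6,8] + [1,3,8] − [1,3,6],
  ∂[1,3,4,8] = [3,4,8] − [1,4,8] + [1,3,8] − [1,3,4].
The resulting 18×5 matrix has rank 4, and its Smith normal form has invariant factors (1,1,1,1).

Now H_k = ker ∂_k / im ∂_{k+1}, so:

  H_0: rank C_0 − rank ∂_1 = 11 − 9 = 2, and the invariant factors of ∂_1 are all 1, so H_0 ≅ Z^2.
  H_1: rank ker ∂_1 − rank ∂_2 = (22 − 9) − 13 = 0, and the invariant factors of ∂_2 are all 1, so H_1 ≅ 0.
  H_2: rank ker ∂_2 − rank ∂_3 = (18 − 13) − 4 = 1, and the invariant factors of ∂_3 are all 1, so H_2 ≅ Z.
  H_3: rank ker ∂_3 − rank ∂_4 = (5 − 4) − 0 = 1, and there is no ∂_4, so H_3 ≅ Z.

As a check, the Euler characteristic is 11 − 22 + 18 − 5 = 2, which agrees with 2 − 0 + 1 − 1 = 2.
(K is a triangulation of the disjoint union of the 2-sphere S^2 and the 3-sphere S^3.)

H_0 ≅ Z^2,  H_1 = 0,  H_2 ≅ Z,  H_3 ≅ Z.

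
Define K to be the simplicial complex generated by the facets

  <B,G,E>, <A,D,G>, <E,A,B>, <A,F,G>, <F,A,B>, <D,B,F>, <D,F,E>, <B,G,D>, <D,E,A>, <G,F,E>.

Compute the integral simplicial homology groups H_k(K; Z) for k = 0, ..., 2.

We work with the vertex ordering A < B < D < E < F < G. The simplices of K, each written with vertices in increasing order, are:

  0-simplices (6): A, B, D, E, F, G
  1-simplices (15): AB, AD, AE, AF, AG, BD, BE, BF, BG, DE, DF, DG, EF, EG, FG
  2-simplices (10): ABE, ABF, ADE, ADG, AFG, BDF, BDG, BEG, DEF, EFG

so the chain groups are C_0 ≅ Z^6, C_1 ≅ Z^15, C_2 ≅ Z^10.

Boundary ∂_1: C_1 → C_0 sends each edge [p,q] (with p < q) to q − p. For instance
  ∂EF = F − E.
This gives a 6×15 integer matrix of rank 5; reducing to Smith normal form yields diagonal entries (1,1,1,1,1).

∂_2: C_2 → C_1 sends each 2-simplex [p,q,r] to [q,r] − [p,r] + [p,q]. For instance
  ∂DEF = EF − DF + DE,
  ∂ADG = DG − AG + AD.
This gives a 15×10 integer matrix of rank 10; reducing to Smith normal form yields diagonal entries (1,1,1,1,1,1,1,1,1,2).

Reading off H_k = ker ∂_k / im ∂_{k+1}:

  H_0: rank C_0 − rank ∂_1 = 6 − 5 = 1, and the invariant factors of ∂_1 are all 1, so H_0 = Z.
  H_1: rank ker ∂_1 − rank ∂_2 = (15 − 5) − 10 = 0, and ∂_2 has invariant factor 2 > 1, so H_1 = Z/2.
  H_2: rank ker ∂_2 − rank ∂_3 = (10 − 10) − 0 = 0, and there is no ∂_3, so H_2 = 0.

H_0 = Z,  H_1 = Z/2,  H_2 = 0.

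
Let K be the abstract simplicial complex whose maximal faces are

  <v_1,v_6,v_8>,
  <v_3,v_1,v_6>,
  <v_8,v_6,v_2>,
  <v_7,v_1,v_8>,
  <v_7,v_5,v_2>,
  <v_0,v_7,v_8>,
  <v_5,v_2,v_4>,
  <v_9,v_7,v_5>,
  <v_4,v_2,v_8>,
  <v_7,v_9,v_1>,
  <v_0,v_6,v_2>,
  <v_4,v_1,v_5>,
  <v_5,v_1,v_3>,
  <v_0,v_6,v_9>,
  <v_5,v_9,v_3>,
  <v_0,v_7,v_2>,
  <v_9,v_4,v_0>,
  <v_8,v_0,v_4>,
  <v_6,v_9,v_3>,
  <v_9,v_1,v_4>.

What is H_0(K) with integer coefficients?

H_0 ≅ Z.

Order the vertices as v_0 < v_1 < v_2 < v_3 < v_4 < v_5 < v_6 < v_7 < v_8 < v_9. Listing each simplex with vertices in this order, K has dimension 2 with simplices:

  0-simplices (10): [v_0], [v_1], [v_2], [v_3], [v_4], [v_5], [v_6], [v_7], [v_8], [v_9]
  1-simplices (30): (30 of them)
  2-simplices (20): (20 of them)

giving chain groups C_0 ≅ Z^10, C_1 ≅ Z^30, C_2 ≅ Z^20.

Boundary ∂_1: C_1 → C_0 maps an edge to its endpoints' difference, ∂[p,q] = q − p.
The resulting 10×30 matrix has rank 9, and its Smith normal form has invariant factors (1,1,1,1,1,1,1,1,1).

∂_2: C_2 → C_1 acts by ∂[p,q,r] = [q,r] − [p,r] + [p,q]. For instance
  ∂[v_1,v_7,v_8] = [v_7,v_8] − [v_1,v_8] + [v_1,v_7],
  ∂[v_1,v_4,v_9] = [v_4,v_9] − [v_1,v_9] + [v_1,v_4].
As a 30×20 matrix over Z this has rank 20, with invariant factors (1,1,1,1,1,1,1,1,1,1,1,1,1,1,1,1,1,1,1,2).

From H_k ≅ ker(∂_k) / im(∂_{k+1}) we obtain:

  H_0: rank C_0 − rank ∂_1 = 10 − 9 = 1, and the invariant factors of ∂_1 are all 1, so H_0 ≅ Z.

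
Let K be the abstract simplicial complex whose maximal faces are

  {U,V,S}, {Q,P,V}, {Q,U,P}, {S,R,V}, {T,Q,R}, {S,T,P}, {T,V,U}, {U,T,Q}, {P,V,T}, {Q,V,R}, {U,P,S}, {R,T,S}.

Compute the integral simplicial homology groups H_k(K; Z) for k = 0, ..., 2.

Fix the vertex order P < Q < R < S < T < U < V and write every simplex with vertices in increasing order. Then dim K = 2 and the simplices of K are:

  0-simplices (7): P, Q, R, S, T, U, V
  1-simplices (18): PQ, PS, PT, PU, PV, QR, QT, QU, QV, RS, RT, RV, ST, SU, SV, TU, TV, UV
  2-simplices (12): PQU, PQV, PST, PSU, PTV, QRT, QRV, QTU, RST, RSV, SUV, TUV

Hence C_0 ≅ Z^7, C_1 ≅ Z^18, C_2 ≅ Z^12.

∂_1: C_1 → C_0 sends each edge [p,q] (with p < q) to q − p.
The 7×18 boundary matrix has rank 6 and Smith normal form diag(1,1,1,1,1,1).

The boundary map ∂_2: C_2 → C_1 acts by ∂[p,q,r] = [q,r] − [p,r] + [p,q]. For instance
  ∂RSV = SV − RV + RS,
  ∂QRV = RV − QV + QR.
As a 18×12 matrix over Z this has rank 12, with invariant factors (1,1,1,1,1,1,1,1,1,1,1,2).

Reading off H_k = ker ∂_k / im ∂_{k+1}:

  H_0: rank C_0 − rank ∂_1 = 7 − 6 = 1, and the invariant factors of ∂_1 are all 1, so H_0 = Z.
  H_1: rank ker ∂_1 − rank ∂_2 = (18 − 6) − 12 = 0, and ∂_2 has invariant factor 2 > 1, so H_1 = Z/2.
  H_2: rank ker ∂_2 − rank ∂_3 = (12 − 12) − 0 = 0, and there is no ∂_3, so H_2 = 0.

H_0 = Z,  H_1 = Z/2,  H_2 = 0.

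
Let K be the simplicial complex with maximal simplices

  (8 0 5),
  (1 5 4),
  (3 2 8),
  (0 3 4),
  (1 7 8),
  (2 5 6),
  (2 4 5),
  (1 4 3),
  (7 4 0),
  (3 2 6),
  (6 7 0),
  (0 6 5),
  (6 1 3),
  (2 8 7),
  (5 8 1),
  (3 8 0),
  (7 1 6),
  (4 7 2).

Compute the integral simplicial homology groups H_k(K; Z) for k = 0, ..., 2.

H_0 ≅ Z,  H_1 ≅ Z^2,  H_2 ≅ Z.

Order the vertices as 0 < 1 < 2 < 3 < 4 < 5 < 6 < 7 < 8. Listing each simplex with vertices in this order, K has dimension 2 with simplices:

  0-simplices (9): [0], [1], [2], [3], [4], [5], [6], [7], [8]
  1-simplices (27): (27 of them)
  2-simplices (18): [0,3,4], [0,3,8], [0,4,7], [0,5,6], [0,5,8], [0,6,7], [1,3,4], [1,3,6], [1,4,5], [1,5,8], [1,6,7], [1,7,8], [2,3,6], [2,3,8], [2,4,5], [2,4,7], [2,5,6], [2,7,8]

Hence C_0 ≅ Z^9, C_1 ≅ Z^27, C_2 ≅ Z^18.

The boundary map ∂_1: C_1 → C_0 maps an edge to its endpoints' difference, ∂[p,q] = q − p. For instance
  ∂[5,8] = [8] − [5].
As a 9×27 matrix over Z this has rank 8, with invariant factors (1,1,1,1,1,1,1,1).

The boundary map ∂_2: C_2 → C_1 acts by ∂[p,q,r] = [q,r] − [p,r] + [p,q]. For instance
  ∂[0,5,8] = [5,8] − [0,8] + [0,5],
  ∂[1,4,5] = [4,5] − [1,5] + [1,4].
The 27×18 boundary matrix has rank 17 and Smith normal form diag(1,1,1,1,1,1,1,1,1,1,1,1,1,1,1,1,1).

Now H_k = ker ∂_k / im ∂_{k+1}, so:

  H_0: rank C_0 − rank ∂_1 = 9 − 8 = 1, and the invariant factors of ∂_1 are all 1, so H_0 = Z.
  H_1: rank ker ∂_1 − rank ∂_2 = (27 − 8) − 17 = 2, and the invariant factors of ∂_2 are all 1, so H_1 = Z^2.
  H_2: rank ker ∂_2 − rank ∂_3 = (18 − 17) − 0 = 1, and there is no ∂_3, so H_2 = Z.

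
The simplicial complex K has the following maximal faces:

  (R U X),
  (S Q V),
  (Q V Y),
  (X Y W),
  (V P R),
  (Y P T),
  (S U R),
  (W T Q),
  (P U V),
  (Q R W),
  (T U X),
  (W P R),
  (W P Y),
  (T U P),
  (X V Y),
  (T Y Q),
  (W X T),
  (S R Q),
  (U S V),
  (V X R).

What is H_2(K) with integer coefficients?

Fix the vertex order P < Q < R < S < T < U < V < W < X < Y and write every simplex with vertices in increasing order. Then dim K = 2 and the simplices of K are:

  0-simplices (10): P, Q, R, S, T, U, V, W, X, Y
  1-simplices (30): PR, PT, PU, PV, PW, PY, QR, QS, QT, QV, QW, QY, RS, RU, RV, RW, RX, SU, SV, TU, TW, TX, TY, UV, UX, VX, VY, WX, WY, XY
  2-simplices (20): PRV, PRW, PTU, PTY, PUV, PWY, QRS, QRW, QSV, QTW, QTY, QVY, RSU, RUX, RVX, SUV, TUX, TWX, VXY, WXY

so the chain groups are C_0 ≅ Z^10, C_1 ≅ Z^30, C_2 ≅ Z^20.

Boundary ∂_1: C_1 → C_0 sends each edge [p,q] (with p < q) to q − p. For instance
  ∂WX = X − W.
As a 10×30 matrix over Z this has rank 9, with invariant factors (1,1,1,1,1,1,1,1,1).

Boundary ∂_2: C_2 → C_1 sends each 2-simplex [p,q,r] to [q,r] − [p,r] + [p,q]. For instance
  ∂QRS = RS − QS + QR,
  ∂RSU = SU − RU + RS.
This gives a 30×20 integer matrix of rank 20; reducing to Smith normal form yields diagonal entries (1,1,1,1,1,1,1,1,1,1,1,1,1,1,1,1,1,1,1,2).

Reading off H_k = ker ∂_k / im ∂_{k+1}:

  H_2: rank ker ∂_2 − rank ∂_3 = (20 − 20) − 0 = 0, and there is no ∂_3, so H_2 = 0.

(K is a triangulation of the Klein bottle.)

H_2 = 0.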